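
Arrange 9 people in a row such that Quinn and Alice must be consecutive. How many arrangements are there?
Treat the 2 as one block: (9-2+1)! × 2! = 40320 × 2 = 80640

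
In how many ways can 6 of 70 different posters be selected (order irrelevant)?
C(70,6) = 70!/(6!×64!) = 131115985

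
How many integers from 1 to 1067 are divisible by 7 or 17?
⌊1067/7⌋ + ⌊1067/17⌋ - ⌊1067/119⌋ = 152 + 62 - 8 = 206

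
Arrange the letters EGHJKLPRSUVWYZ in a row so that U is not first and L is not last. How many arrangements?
By inclusion-exclusion: 14! - 2×(14-1)! + (14-2)! = 87178291200 - 12454041600 + 479001600 = 75203251200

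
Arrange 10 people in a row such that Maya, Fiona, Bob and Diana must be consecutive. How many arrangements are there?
Treat the 4 as one block: (10-4+1)! × 4! = 5040 × 24 = 120960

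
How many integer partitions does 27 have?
Pentagonal recurrence p(n) = p(n-1) + p(n-2) - p(n-5) - p(n-7) + p(n-12) + p(n-15) - ... gives p(0..26) = 1, 1, 2, 3, 5, 7, 11, 15, 22, 30, 42, 56, 77, 101, 135, 176, 231, 297, 385, 490, 627, 792, 1002, 1255, 1575, 1958, 2436. p(27) = p(26) + p(25) - p(22) - p(20) + p(15) + p(12) - p(5) - p(1) = 2436 + 1958 - 1002 - 627 + 176 + 77 - 7 - 1 = 3010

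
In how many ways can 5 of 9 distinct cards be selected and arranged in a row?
P(9,5) = 9!/(9-5)! = 15120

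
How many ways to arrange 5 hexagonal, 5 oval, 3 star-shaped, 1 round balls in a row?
14! / (5! × 5! × 3! × 1!) = 1009008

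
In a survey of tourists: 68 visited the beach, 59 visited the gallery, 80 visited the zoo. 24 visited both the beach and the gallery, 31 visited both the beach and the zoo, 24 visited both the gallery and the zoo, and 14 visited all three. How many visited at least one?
|A∪B∪C| = 68+59+80-24-31-24+14 = 142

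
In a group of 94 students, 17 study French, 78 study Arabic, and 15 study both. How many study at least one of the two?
|A∪B| = |A| + |B| - |A∩B| = 17 + 78 - 15 = 80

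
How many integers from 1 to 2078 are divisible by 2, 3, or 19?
⌊2078/2⌋+⌊2078/3⌋+⌊2078/19⌋ - ⌊2078/6⌋-⌊2078/38⌋-⌊2078/57⌋ + ⌊2078/114⌋ = 1039+692+109 - 346-54-36 + 18 = 1422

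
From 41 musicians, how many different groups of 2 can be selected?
C(41,2) = 41!/(2!×39!) = 820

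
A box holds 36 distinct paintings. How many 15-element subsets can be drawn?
C(36,15) = 36!/(15!×21!) = 5567902560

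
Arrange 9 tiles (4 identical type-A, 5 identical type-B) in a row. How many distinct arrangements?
9! / (4! × 5!) = 126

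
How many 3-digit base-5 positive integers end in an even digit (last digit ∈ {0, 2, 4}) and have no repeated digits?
Last∈{0,2,4}. Last=0: 12. Last nonzero: 2×3×P(3,1) = 18. Total = 30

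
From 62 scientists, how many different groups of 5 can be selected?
C(62,5) = 62!/(5!×57!) = 6471002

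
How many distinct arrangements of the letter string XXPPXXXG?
8! / (5! × 2! × 1!) = 168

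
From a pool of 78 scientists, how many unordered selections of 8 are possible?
C(78,8) = 78!/(8!×70!) = 23446881315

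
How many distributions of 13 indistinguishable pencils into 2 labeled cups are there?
C(13+2-1, 2-1) = C(14, 1) = 14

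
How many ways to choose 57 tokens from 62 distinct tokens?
C(62,57) = 62!/(57!×5!) = 6471002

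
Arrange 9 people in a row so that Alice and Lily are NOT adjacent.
Total - adjacent = 9! - (9-1)!×2 = 362880 - 80640 = 282240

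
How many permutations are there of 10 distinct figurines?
10! = 3628800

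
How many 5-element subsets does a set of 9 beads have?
C(9,5) = 9!/(5!×4!) = 126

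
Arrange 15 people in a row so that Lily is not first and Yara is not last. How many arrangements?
By inclusion-exclusion: 15! - 2×(15-1)! + (15-2)! = 1307674368000 - 174356582400 + 6227020800 = 1139544806400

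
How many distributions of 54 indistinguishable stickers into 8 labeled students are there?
C(54+8-1, 8-1) = C(61, 7) = 436270780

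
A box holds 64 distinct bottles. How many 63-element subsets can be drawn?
C(64,63) = 64!/(63!×1!) = 64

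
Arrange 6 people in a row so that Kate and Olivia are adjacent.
Treat as block: (6-1)! × 2! = 120 × 2 = 240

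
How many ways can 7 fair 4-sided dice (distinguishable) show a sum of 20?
Coefficient of x^20 in (x + x² + ... + x^4)^7. By inclusion-exclusion on dice exceeding 4: Σ_j (-1)^j C(7,j)·C(20-1-4j, 6) = C(7,0)·C(19,6) - C(7,1)·C(15,6) + C(7,2)·C(11,6) - C(7,3)·C(7,6) = 1·27132 - 7·5005 + 21·462 - 35·7 = 1554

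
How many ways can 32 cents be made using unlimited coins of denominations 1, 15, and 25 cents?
Coefficient of x^32 in 1/(1-x^1) · 1/(1-x^15) · 1/(1-x^25). Case on j = number of 25-cent coins (j = 0..1); remainder r = 32 - 25j is made from {1,15} in ⌊r/15⌋+1 ways. r = 32, 7 → 3 + 1 = 4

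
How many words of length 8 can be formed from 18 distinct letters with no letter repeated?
P(18,8) = 18!/(18-8)! = 1764322560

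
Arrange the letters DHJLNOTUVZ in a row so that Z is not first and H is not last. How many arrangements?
By inclusion-exclusion: 10! - 2×(10-1)! + (10-2)! = 3628800 - 725760 + 40320 = 2943360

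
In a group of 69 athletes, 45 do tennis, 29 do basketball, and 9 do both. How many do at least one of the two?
|A∪B| = |A| + |B| - |A∩B| = 45 + 29 - 9 = 65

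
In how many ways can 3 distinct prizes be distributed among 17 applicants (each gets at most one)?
P(17,3) = 17!/(17-3)! = 4080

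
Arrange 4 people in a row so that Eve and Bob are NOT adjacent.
Total - adjacent = 4! - (4-1)!×2 = 24 - 12 = 12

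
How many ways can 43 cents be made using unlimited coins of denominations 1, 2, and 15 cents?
Coefficient of x^43 in 1/(1-x^1) · 1/(1-x^2) · 1/(1-x^15). Case on j = number of 15-cent coins (j = 0..2); remainder r = 43 - 15j is made from {1,2} in ⌊r/2⌋+1 ways. r = 43, 28, 13 → 22 + 15 + 7 = 44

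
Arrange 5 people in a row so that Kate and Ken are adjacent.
Treat as block: (5-1)! × 2! = 24 × 2 = 48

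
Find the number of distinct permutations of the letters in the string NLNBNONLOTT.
11! / (4! × 2! × 2! × 2! × 1!) = 207900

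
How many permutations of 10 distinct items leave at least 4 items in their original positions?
Exactly j fixed points: C(10,j)·!(10-j); sum over j ≥ 4 (derangement numbers via !m = (m-1)·(!(m-1) + !(m-2)): !0..!6 = 1, 0, 1, 2, 9, 44, 265). Σ_{j=4}^{10} C(10,j)·!(10-j) = C(10,4)·!6 + C(10,5)·!5 + C(10,6)·!4 + C(10,7)·!3 + C(10,8)·!2 + C(10,9)·!1 + C(10,10)·!0 = 210·265 + 252·44 + 210·9 + 120·2 + 45·1 + 10·0 + 1·1 = 68914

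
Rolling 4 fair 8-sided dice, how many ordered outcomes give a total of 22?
Coefficient of x^22 in (x + x² + ... + x^8)^4. By inclusion-exclusion on dice exceeding 8: Σ_j (-1)^j C(4,j)·C(22-1-8j, 3) = C(4,0)·C(21,3) - C(4,1)·C(13,3) + C(4,2)·C(5,3) = 1·1330 - 4·286 + 6·10 = 246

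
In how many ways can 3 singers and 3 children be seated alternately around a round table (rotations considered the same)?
Fix one of the singers: (3-1)! ways for the remaining singers, × 3! ways for the children = 2 × 6 = 12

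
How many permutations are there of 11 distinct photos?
11! = 39916800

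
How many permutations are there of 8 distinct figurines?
8! = 40320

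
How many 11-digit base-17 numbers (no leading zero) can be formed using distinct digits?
First digit: 16 choices (nonzero). Then descending: 16 × 16 × 15 × 14 × 13 × 12 × 11 × 10 × 9 × 8 × 7 = 464950886400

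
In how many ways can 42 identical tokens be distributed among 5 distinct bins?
C(42+5-1, 5-1) = C(46, 4) = 163185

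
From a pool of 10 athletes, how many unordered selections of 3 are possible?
C(10,3) = 10!/(3!×7!) = 120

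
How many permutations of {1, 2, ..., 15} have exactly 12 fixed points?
Choose the 12 fixed points C(15,12) = 455, derange the rest: !3 = Σ_{j=0}^{3} (-1)^j·3!/j! = 6 - 6 + 3 - 1 = 2. Product = 455 × 2 = 910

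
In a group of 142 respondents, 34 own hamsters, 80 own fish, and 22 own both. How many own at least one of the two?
|A∪B| = |A| + |B| - |A∩B| = 34 + 80 - 22 = 92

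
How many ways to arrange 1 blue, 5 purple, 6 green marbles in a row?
12! / (1! × 5! × 6!) = 5544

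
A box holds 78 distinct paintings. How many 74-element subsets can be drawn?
C(78,74) = 78!/(74!×4!) = 1426425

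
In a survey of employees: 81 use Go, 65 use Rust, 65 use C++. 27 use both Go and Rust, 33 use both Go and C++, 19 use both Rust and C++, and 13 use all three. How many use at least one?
|A∪B∪C| = 81+65+65-27-33-19+13 = 145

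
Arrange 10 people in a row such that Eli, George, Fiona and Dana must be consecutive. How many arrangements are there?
Treat the 4 as one block: (10-4+1)! × 4! = 5040 × 24 = 120960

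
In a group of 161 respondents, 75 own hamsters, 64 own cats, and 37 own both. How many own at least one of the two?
|A∪B| = |A| + |B| - |A∩B| = 75 + 64 - 37 = 102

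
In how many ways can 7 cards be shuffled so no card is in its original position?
!7 = Σ_{j=0}^{7} (-1)^j·7!/j! = 5040 - 5040 + 2520 - 840 + 210 - 42 + 7 - 1 = 1854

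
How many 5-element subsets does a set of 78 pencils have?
C(78,5) = 78!/(5!×73!) = 21111090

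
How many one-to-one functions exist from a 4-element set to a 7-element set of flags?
P(7,4) = 7!/(7-4)! = 840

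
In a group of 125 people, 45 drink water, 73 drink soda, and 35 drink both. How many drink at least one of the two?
|A∪B| = |A| + |B| - |A∩B| = 45 + 73 - 35 = 83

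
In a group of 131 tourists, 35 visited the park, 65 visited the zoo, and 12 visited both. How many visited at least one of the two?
|A∪B| = |A| + |B| - |A∩B| = 35 + 65 - 12 = 88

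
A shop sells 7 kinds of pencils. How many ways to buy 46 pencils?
C(46+7-1, 7-1) = C(52, 6) = 20358520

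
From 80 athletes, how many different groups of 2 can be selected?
C(80,2) = 80!/(2!×78!) = 3160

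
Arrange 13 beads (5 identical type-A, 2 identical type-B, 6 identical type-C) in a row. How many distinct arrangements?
13! / (5! × 2! × 6!) = 36036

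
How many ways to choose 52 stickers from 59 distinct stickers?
C(59,52) = 59!/(52!×7!) = 341149446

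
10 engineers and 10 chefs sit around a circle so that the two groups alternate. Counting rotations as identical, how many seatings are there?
Fix one of the engineers: (10-1)! ways for the remaining engineers, × 10! ways for the chefs = 362880 × 3628800 = 1316818944000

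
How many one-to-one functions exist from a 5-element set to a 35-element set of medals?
P(35,5) = 35!/(35-5)! = 38955840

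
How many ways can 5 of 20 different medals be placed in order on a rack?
P(20,5) = 20!/(20-5)! = 1860480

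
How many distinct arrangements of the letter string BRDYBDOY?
8! / (1! × 1! × 2! × 2! × 2!) = 5040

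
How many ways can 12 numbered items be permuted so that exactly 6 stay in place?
Choose the 6 fixed points C(12,6) = 924, derange the rest: !6 = Σ_{j=0}^{6} (-1)^j·6!/j! = 720 - 720 + 360 - 120 + 30 - 6 + 1 = 265. Product = 924 × 265 = 244860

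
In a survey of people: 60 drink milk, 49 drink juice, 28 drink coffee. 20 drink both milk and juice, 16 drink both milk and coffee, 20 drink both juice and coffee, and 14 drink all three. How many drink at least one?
|A∪B∪C| = 60+49+28-20-16-20+14 = 95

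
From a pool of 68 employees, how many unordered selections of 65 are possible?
C(68,65) = 68!/(65!×3!) = 50116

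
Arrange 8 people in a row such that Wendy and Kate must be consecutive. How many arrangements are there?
Treat the 2 as one block: (8-2+1)! × 2! = 5040 × 2 = 10080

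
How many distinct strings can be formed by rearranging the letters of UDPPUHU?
7! / (1! × 1! × 2! × 3!) = 420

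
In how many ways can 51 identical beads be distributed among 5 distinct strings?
C(51+5-1, 5-1) = C(55, 4) = 341055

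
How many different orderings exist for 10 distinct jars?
10! = 3628800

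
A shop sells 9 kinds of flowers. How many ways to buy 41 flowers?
C(41+9-1, 9-1) = C(49, 8) = 450978066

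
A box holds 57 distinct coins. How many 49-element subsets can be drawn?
C(57,49) = 57!/(49!×8!) = 1652411475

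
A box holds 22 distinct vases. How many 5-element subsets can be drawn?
C(22,5) = 22!/(5!×17!) = 26334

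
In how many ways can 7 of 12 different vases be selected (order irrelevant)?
C(12,7) = 12!/(7!×5!) = 792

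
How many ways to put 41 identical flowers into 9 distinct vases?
C(41+9-1, 9-1) = C(49, 8) = 450978066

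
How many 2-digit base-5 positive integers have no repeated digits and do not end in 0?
Last digit: 4 nonzero choices. First digit: 3 (nonzero, ≠last). Middle 0: P(3,0) = 1. Total = 12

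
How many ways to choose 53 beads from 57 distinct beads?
C(57,53) = 57!/(53!×4!) = 395010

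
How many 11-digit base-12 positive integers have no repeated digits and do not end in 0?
Last digit: 11 nonzero choices. First digit: 10 (nonzero, ≠last). Middle 9: P(10,9) = 3628800. Total = 399168000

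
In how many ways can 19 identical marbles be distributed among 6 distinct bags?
C(19+6-1, 6-1) = C(24, 5) = 42504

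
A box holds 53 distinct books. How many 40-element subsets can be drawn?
C(53,40) = 53!/(40!×13!) = 841392966470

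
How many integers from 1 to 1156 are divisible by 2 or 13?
⌊1156/2⌋ + ⌊1156/13⌋ - ⌊1156/26⌋ = 578 + 88 - 44 = 622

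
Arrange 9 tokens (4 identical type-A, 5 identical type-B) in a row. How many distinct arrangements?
9! / (4! × 5!) = 126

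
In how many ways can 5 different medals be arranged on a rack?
5! = 120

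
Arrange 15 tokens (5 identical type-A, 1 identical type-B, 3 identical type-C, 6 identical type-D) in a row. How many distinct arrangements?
15! / (5! × 1! × 3! × 6!) = 2522520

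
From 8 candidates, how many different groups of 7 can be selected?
C(8,7) = 8!/(7!×1!) = 8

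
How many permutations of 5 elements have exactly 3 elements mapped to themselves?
Choose the 3 fixed points C(5,3) = 10, derange the rest: !2 = Σ_{j=0}^{2} (-1)^j·2!/j! = 2 - 2 + 1 = 1. Product = 10 × 1 = 10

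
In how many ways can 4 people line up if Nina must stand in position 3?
Fix one position: (4-1)! = 6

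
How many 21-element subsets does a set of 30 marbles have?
C(30,21) = 30!/(21!×9!) = 14307150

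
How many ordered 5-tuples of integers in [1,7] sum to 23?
Coefficient of x^23 in (x + x² + ... + x^7)^5. By inclusion-exclusion on dice exceeding 7: Σ_j (-1)^j C(5,j)·C(23-1-7j, 4) = C(5,0)·C(22,4) - C(5,1)·C(15,4) + C(5,2)·C(8,4) = 1·7315 - 5·1365 + 10·70 = 1190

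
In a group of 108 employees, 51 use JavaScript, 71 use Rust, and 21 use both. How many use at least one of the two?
|A∪B| = |A| + |B| - |A∩B| = 51 + 71 - 21 = 101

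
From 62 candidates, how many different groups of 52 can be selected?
C(62,52) = 62!/(52!×10!) = 107518933731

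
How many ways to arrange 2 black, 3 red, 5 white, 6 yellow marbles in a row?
16! / (2! × 3! × 5! × 6!) = 20180160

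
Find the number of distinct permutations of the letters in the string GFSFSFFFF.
9! / (1! × 2! × 6!) = 252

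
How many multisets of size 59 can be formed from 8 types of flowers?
C(59+8-1, 8-1) = C(66, 7) = 778789440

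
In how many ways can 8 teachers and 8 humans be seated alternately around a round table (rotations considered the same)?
Fix one of the teachers: (8-1)! ways for the remaining teachers, × 8! ways for the humans = 5040 × 40320 = 203212800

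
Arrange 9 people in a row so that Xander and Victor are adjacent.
Treat as block: (9-1)! × 2! = 40320 × 2 = 80640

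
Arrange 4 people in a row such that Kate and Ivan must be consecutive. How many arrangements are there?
Treat the 2 as one block: (4-2+1)! × 2! = 6 × 2 = 12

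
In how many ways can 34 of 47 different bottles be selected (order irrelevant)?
C(47,34) = 47!/(34!×13!) = 140676848445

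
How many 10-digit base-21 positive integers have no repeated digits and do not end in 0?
Last digit: 20 nonzero choices. First digit: 19 (nonzero, ≠last). Middle 8: P(19,8) = 3047466240. Total = 1158037171200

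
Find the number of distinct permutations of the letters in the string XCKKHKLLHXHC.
12! / (2! × 3! × 2! × 2! × 3!) = 1663200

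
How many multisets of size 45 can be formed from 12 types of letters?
C(45+12-1, 12-1) = C(56, 11) = 148902215280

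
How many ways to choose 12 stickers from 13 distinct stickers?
C(13,12) = 13!/(12!×1!) = 13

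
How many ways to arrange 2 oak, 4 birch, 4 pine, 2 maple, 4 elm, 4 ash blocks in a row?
20! / (2! × 4! × 4! × 2! × 4! × 4!) = 1833241410000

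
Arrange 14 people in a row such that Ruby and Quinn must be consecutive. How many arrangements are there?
Treat the 2 as one block: (14-2+1)! × 2! = 6227020800 × 2 = 12454041600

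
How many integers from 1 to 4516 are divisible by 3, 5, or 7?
⌊4516/3⌋+⌊4516/5⌋+⌊4516/7⌋ - ⌊4516/15⌋-⌊4516/21⌋-⌊4516/35⌋ + ⌊4516/105⌋ = 1505+903+645 - 301-215-129 + 43 = 2451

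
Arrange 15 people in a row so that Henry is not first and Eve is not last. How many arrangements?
By inclusion-exclusion: 15! - 2×(15-1)! + (15-2)! = 1307674368000 - 174356582400 + 6227020800 = 1139544806400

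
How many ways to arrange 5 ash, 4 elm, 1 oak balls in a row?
10! / (5! × 4! × 1!) = 1260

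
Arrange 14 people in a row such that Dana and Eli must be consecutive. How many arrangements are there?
Treat the 2 as one block: (14-2+1)! × 2! = 6227020800 × 2 = 12454041600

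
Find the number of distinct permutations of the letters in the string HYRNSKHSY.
9! / (2! × 1! × 2! × 1! × 2! × 1!) = 45360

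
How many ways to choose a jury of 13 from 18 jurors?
C(18,13) = 18!/(13!×5!) = 8568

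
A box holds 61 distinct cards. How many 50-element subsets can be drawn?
C(61,50) = 61!/(50!×11!) = 418094152866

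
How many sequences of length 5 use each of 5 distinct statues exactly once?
5! = 120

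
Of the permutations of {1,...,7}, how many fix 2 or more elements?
Exactly j fixed points: C(7,j)·!(7-j); sum over j ≥ 2 (derangement numbers via !m = (m-1)·(!(m-1) + !(m-2)): !0..!5 = 1, 0, 1, 2, 9, 44). Σ_{j=2}^{7} C(7,j)·!(7-j) = C(7,2)·!5 + C(7,3)·!4 + C(7,4)·!3 + C(7,5)·!2 + C(7,6)·!1 + C(7,7)·!0 = 21·44 + 35·9 + 35·2 + 21·1 + 7·0 + 1·1 = 1331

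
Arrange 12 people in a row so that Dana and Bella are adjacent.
Treat as block: (12-1)! × 2! = 39916800 × 2 = 79833600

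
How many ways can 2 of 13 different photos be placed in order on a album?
P(13,2) = 13!/(13-2)! = 156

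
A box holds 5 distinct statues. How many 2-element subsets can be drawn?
C(5,2) = 5!/(2!×3!) = 10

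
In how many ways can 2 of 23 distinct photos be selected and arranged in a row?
P(23,2) = 23!/(23-2)! = 506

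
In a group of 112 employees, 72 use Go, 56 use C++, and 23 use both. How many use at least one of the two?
|A∪B| = |A| + |B| - |A∩B| = 72 + 56 - 23 = 105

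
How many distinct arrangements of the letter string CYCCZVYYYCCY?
12! / (1! × 5! × 1! × 5!) = 33264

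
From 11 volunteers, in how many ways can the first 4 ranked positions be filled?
P(11,4) = 11!/(11-4)! = 7920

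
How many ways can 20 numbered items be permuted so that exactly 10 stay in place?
Choose the 10 fixed points C(20,10) = 184756, derange the rest: !10 = Σ_{j=0}^{10} (-1)^j·10!/j! = 3628800 - 3628800 + 1814400 - 604800 + 151200 - 30240 + 5040 - 720 + 90 - 10 + 1 = 1334961. Product = 184756 × 1334961 = 246642054516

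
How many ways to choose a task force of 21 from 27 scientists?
C(27,21) = 27!/(21!×6!) = 296010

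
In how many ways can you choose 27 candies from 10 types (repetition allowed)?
C(27+10-1, 10-1) = C(36, 9) = 94143280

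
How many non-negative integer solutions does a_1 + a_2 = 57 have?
C(57+2-1, 2-1) = C(58, 1) = 58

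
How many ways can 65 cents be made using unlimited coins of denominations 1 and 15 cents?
Coefficient of x^65 in 1/(1-x^1) · 1/(1-x^15). Use j coins of 15 for j = 0..⌊65/15⌋ = 4, the rest in 1s: 4 + 1 = 5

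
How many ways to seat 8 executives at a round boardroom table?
Circular: fix one position, arrange the rest. (8-1)! = 5040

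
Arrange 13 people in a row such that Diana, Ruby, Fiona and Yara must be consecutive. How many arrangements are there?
Treat the 4 as one block: (13-4+1)! × 4! = 3628800 × 24 = 87091200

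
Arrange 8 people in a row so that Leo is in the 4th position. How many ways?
Fix one position: (8-1)! = 5040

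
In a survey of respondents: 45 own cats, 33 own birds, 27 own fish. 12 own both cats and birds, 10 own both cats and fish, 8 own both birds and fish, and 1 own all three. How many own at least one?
|A∪B∪C| = 45+33+27-12-10-8+1 = 76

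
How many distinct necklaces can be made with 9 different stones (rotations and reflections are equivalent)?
(9-1)!/2 = 40320/2 = 20160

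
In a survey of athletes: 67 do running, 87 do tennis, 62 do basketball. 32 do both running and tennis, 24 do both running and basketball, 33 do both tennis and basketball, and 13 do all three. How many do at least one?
|A∪B∪C| = 67+87+62-32-24-33+13 = 140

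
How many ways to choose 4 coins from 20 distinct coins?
C(20,4) = 20!/(4!×16!) = 4845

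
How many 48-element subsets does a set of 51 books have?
C(51,48) = 51!/(48!×3!) = 20825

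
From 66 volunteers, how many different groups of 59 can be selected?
C(66,59) = 66!/(59!×7!) = 778789440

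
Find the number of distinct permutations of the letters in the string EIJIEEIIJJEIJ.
13! / (4! × 4! × 5!) = 90090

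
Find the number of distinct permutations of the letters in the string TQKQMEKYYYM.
11! / (3! × 2! × 1! × 2! × 1! × 2!) = 831600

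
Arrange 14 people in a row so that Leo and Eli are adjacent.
Treat as block: (14-1)! × 2! = 6227020800 × 2 = 12454041600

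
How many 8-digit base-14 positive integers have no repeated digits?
First digit: 13 choices (nonzero). Then descending: 13 × 13 × 12 × 11 × 10 × 9 × 8 × 7 = 112432320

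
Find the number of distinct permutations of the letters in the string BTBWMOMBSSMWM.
13! / (1! × 2! × 4! × 3! × 1! × 2!) = 10810800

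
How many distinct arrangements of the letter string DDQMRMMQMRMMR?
13! / (2! × 2! × 3! × 6!) = 360360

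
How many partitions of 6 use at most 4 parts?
By conjugation, equals partitions of 6 into parts ≤ 4. Let r_j(i) = number of partitions of i into parts ≤ j, for i = 0..6. r_1(i) = 1 for all i; r_j(i) = r_{j-1}(i) + r_j(i-j). Rows j = 2..4: ≤2: 1 1 2 2 3 3 4; ≤3: 1 1 2 3 4 5 7; ≤4: 1 1 2 3 5 6 9. r_4(6) = 9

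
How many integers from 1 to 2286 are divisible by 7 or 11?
⌊2286/7⌋ + ⌊2286/11⌋ - ⌊2286/77⌋ = 326 + 207 - 29 = 504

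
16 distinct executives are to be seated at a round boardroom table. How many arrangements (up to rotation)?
Circular: fix one position, arrange the rest. (16-1)! = 1307674368000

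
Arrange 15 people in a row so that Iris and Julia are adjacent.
Treat as block: (15-1)! × 2! = 87178291200 × 2 = 174356582400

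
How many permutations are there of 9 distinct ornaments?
9! = 362880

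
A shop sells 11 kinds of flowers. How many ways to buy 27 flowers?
C(27+11-1, 11-1) = C(37, 10) = 348330136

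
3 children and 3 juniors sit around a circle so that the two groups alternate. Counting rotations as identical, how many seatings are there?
Fix one of the children: (3-1)! ways for the remaining children, × 3! ways for the juniors = 2 × 6 = 12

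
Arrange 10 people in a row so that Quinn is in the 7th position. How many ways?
Fix one position: (10-1)! = 362880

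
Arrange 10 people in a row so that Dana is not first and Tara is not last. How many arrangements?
By inclusion-exclusion: 10! - 2×(10-1)! + (10-2)! = 3628800 - 725760 + 40320 = 2943360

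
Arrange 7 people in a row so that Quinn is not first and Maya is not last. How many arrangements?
By inclusion-exclusion: 7! - 2×(7-1)! + (7-2)! = 5040 - 1440 + 120 = 3720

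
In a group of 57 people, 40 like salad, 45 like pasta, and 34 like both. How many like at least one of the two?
|A∪B| = |A| + |B| - |A∩B| = 40 + 45 - 34 = 51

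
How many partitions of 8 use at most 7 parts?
By conjugation, equals partitions of 8 into parts ≤ 7. Let r_j(i) = number of partitions of i into parts ≤ j, for i = 0..8. r_1(i) = 1 for all i; r_j(i) = r_{j-1}(i) + r_j(i-j). Rows j = 2..7: ≤2: 1 1 2 2 3 3 4 4 5; ≤3: 1 1 2 3 4 5 7 8 10; ≤4: 1 1 2 3 5 6 9 11 15; ≤5: 1 1 2 3 5 7 10 13 18; ≤6: 1 1 2 3 5 7 11 14 20; ≤7: 1 1 2 3 5 7 11 15 21. r_7(8) = 21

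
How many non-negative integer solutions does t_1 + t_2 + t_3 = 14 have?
C(14+3-1, 3-1) = C(16, 2) = 120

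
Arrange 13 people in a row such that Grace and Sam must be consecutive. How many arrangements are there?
Treat the 2 as one block: (13-2+1)! × 2! = 479001600 × 2 = 958003200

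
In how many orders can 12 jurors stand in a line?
12! = 479001600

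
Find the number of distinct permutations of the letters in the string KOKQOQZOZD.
10! / (2! × 3! × 1! × 2! × 2!) = 75600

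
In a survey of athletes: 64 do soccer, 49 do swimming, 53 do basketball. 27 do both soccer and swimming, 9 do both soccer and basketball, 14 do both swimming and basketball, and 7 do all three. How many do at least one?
|A∪B∪C| = 64+49+53-27-9-14+7 = 123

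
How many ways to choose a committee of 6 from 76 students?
C(76,6) = 76!/(6!×70!) = 218618940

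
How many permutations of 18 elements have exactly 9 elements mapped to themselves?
Choose the 9 fixed points C(18,9) = 48620, derange the rest: !9 = Σ_{j=0}^{9} (-1)^j·9!/j! = 362880 - 362880 + 181440 - 60480 + 15120 - 3024 + 504 - 72 + 9 - 1 = 133496. Product = 48620 × 133496 = 6490575520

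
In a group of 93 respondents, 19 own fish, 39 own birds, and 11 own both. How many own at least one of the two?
|A∪B| = |A| + |B| - |A∩B| = 19 + 39 - 11 = 47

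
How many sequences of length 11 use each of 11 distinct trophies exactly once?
11! = 39916800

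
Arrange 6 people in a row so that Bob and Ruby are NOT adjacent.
Total - adjacent = 6! - (6-1)!×2 = 720 - 240 = 480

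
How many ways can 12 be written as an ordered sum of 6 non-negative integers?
C(12+6-1, 6-1) = C(17, 5) = 6188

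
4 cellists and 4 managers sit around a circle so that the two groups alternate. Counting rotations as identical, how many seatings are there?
Fix one of the cellists: (4-1)! ways for the remaining cellists, × 4! ways for the managers = 6 × 24 = 144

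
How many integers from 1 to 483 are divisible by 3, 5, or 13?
⌊483/3⌋+⌊483/5⌋+⌊483/13⌋ - ⌊483/15⌋-⌊483/39⌋-⌊483/65⌋ + ⌊483/195⌋ = 161+96+37 - 32-12-7 + 2 = 245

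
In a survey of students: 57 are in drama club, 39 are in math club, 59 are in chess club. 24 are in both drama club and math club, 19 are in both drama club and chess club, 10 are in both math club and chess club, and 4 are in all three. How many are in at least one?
|A∪B∪C| = 57+39+59-24-19-10+4 = 106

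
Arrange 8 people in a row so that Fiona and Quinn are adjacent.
Treat as block: (8-1)! × 2! = 5040 × 2 = 10080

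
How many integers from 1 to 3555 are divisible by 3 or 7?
⌊3555/3⌋ + ⌊3555/7⌋ - ⌊3555/21⌋ = 1185 + 507 - 169 = 1523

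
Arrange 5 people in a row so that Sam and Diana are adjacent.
Treat as block: (5-1)! × 2! = 24 × 2 = 48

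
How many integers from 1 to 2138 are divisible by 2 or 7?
⌊2138/2⌋ + ⌊2138/7⌋ - ⌊2138/14⌋ = 1069 + 305 - 152 = 1222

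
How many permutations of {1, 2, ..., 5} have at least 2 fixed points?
Exactly j fixed points: C(5,j)·!(5-j); sum over j ≥ 2 (derangement numbers via !m = (m-1)·(!(m-1) + !(m-2)): !0..!3 = 1, 0, 1, 2). Σ_{j=2}^{5} C(5,j)·!(5-j) = C(5,2)·!3 + C(5,3)·!2 + C(5,4)·!1 + C(5,5)·!0 = 10·2 + 10·1 + 5·0 + 1·1 = 31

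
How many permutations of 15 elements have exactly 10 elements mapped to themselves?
Choose the 10 fixed points C(15,10) = 3003, derange the rest: !5 = Σ_{j=0}^{5} (-1)^j·5!/j! = 120 - 120 + 60 - 20 + 5 - 1 = 44. Product = 3003 × 44 = 132132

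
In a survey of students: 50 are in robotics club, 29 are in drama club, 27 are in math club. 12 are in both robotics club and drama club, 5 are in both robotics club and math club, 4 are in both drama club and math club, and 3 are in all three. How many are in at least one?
|A∪B∪C| = 50+29+27-12-5-4+3 = 88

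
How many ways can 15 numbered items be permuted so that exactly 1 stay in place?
Choose the 1 fixed point C(15,1) = 15, derange the rest: !14 = Σ_{j=0}^{14} (-1)^j·14!/j! = 87178291200 - 87178291200 + 43589145600 - 14529715200 + 3632428800 - 726485760 + 121080960 - 17297280 + 2162160 - 240240 + 24024 - 2184 + 182 - 14 + 1 = 32071101049. Product = 15 × 32071101049 = 481066515735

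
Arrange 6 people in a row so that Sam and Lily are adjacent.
Treat as block: (6-1)! × 2! = 120 × 2 = 240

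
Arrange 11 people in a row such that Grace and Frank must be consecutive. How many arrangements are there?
Treat the 2 as one block: (11-2+1)! × 2! = 3628800 × 2 = 7257600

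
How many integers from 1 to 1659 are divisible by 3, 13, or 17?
⌊1659/3⌋+⌊1659/13⌋+⌊1659/17⌋ - ⌊1659/39⌋-⌊1659/51⌋-⌊1659/221⌋ + ⌊1659/663⌋ = 553+127+97 - 42-32-7 + 2 = 698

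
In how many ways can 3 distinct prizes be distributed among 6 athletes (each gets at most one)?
P(6,3) = 6!/(6-3)! = 120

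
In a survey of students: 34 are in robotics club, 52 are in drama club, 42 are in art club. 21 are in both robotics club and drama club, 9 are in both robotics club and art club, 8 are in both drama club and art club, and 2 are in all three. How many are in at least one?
|A∪B∪C| = 34+52+42-21-9-8+2 = 92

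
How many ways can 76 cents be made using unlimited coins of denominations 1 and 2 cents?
Coefficient of x^76 in 1/(1-x^1) · 1/(1-x^2). Use j coins of 2 for j = 0..⌊76/2⌋ = 38, the rest in 1s: 38 + 1 = 39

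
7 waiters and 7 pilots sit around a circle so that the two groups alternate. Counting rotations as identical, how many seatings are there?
Fix one of the waiters: (7-1)! ways for the remaining waiters, × 7! ways for the pilots = 720 × 5040 = 3628800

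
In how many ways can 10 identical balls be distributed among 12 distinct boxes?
C(10+12-1, 12-1) = C(21, 11) = 352716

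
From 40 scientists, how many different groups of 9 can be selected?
C(40,9) = 40!/(9!×31!) = 273438880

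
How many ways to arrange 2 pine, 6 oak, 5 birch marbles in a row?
13! / (2! × 6! × 5!) = 36036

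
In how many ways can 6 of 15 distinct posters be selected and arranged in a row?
P(15,6) = 15!/(15-6)! = 3603600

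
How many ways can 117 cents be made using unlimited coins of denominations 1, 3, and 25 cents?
Coefficient of x^117 in 1/(1-x^1) · 1/(1-x^3) · 1/(1-x^25). Case on j = number of 25-cent coins (j = 0..4); remainder r = 117 - 25j is made from {1,3} in ⌊r/3⌋+1 ways. r = 117, 92, 67, 42, 17 → 40 + 31 + 23 + 15 + 6 = 115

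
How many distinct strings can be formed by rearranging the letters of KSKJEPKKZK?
10! / (5! × 1! × 1! × 1! × 1! × 1!) = 30240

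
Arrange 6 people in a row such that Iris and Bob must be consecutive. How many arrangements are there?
Treat the 2 as one block: (6-2+1)! × 2! = 120 × 2 = 240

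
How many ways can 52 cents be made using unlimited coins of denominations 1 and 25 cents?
Coefficient of x^52 in 1/(1-x^1) · 1/(1-x^25). Use j coins of 25 for j = 0..⌊52/25⌋ = 2, the rest in 1s: 2 + 1 = 3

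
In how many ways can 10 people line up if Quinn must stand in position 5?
Fix one position: (10-1)! = 362880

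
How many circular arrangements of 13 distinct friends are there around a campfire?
Circular: fix one position, arrange the rest. (13-1)! = 479001600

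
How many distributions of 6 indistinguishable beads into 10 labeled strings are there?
C(6+10-1, 10-1) = C(15, 9) = 5005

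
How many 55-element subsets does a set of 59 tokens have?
C(59,55) = 59!/(55!×4!) = 455126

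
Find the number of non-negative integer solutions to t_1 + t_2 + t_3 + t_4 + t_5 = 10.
C(10+5-1, 5-1) = C(14, 4) = 1001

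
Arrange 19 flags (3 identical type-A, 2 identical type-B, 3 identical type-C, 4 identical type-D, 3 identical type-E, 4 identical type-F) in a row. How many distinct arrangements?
19! / (3! × 2! × 3! × 4! × 3! × 4!) = 488864376000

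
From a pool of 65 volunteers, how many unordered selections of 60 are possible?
C(65,60) = 65!/(60!×5!) = 8259888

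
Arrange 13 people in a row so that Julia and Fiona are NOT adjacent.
Total - adjacent = 13! - (13-1)!×2 = 6227020800 - 958003200 = 5269017600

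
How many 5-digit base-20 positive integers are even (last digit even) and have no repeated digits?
Last∈{0,2,4,6,8,10,12,14,16,18}. Last=0: 93024. Last nonzero: 9×18×P(18,3) = 793152. Total = 886176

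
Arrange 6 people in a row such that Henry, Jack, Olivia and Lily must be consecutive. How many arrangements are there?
Treat the 4 as one block: (6-4+1)! × 4! = 6 × 24 = 144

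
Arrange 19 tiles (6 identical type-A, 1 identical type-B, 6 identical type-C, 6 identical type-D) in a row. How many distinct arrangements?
19! / (6! × 1! × 6! × 6!) = 325909584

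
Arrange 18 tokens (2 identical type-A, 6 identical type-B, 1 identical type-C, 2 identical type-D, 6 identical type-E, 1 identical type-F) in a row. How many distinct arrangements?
18! / (2! × 6! × 1! × 2! × 6! × 1!) = 3087564480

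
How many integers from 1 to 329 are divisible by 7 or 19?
⌊329/7⌋ + ⌊329/19⌋ - ⌊329/133⌋ = 47 + 17 - 2 = 62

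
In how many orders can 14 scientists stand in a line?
14! = 87178291200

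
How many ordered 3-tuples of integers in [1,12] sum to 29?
Coefficient of x^29 in (x + x² + ... + x^12)^3. By inclusion-exclusion on dice exceeding 12: Σ_j (-1)^j C(3,j)·C(29-1-12j, 2) = C(3,0)·C(28,2) - C(3,1)·C(16,2) + C(3,2)·C(4,2) = 1·378 - 3·120 + 3·6 = 36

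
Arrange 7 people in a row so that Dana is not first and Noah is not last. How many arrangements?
By inclusion-exclusion: 7! - 2×(7-1)! + (7-2)! = 5040 - 1440 + 120 = 3720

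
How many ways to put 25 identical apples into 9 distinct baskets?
C(25+9-1, 9-1) = C(33, 8) = 13884156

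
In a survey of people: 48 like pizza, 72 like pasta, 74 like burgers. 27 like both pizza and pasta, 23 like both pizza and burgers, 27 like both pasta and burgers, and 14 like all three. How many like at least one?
|A∪B∪C| = 48+72+74-27-23-27+14 = 131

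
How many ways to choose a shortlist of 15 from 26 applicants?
C(26,15) = 26!/(15!×11!) = 7726160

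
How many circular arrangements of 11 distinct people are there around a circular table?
Circular: fix one position, arrange the rest. (11-1)! = 3628800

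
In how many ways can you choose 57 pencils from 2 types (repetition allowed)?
C(57+2-1, 2-1) = C(58, 1) = 58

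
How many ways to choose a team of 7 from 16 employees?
C(16,7) = 16!/(7!×9!) = 11440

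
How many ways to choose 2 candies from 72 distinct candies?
C(72,2) = 72!/(2!×70!) = 2556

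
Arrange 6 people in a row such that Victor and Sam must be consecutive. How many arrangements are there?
Treat the 2 as one block: (6-2+1)! × 2! = 120 × 2 = 240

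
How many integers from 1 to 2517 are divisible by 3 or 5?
⌊2517/3⌋ + ⌊2517/5⌋ - ⌊2517/15⌋ = 839 + 503 - 167 = 1175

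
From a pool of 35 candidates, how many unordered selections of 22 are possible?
C(35,22) = 35!/(22!×13!) = 1476337800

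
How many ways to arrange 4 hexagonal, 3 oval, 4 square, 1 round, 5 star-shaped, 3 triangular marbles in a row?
20! / (4! × 3! × 4! × 1! × 5! × 3!) = 977728752000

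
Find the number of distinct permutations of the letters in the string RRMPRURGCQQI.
12! / (1! × 4! × 1! × 1! × 1! × 1! × 1! × 2!) = 9979200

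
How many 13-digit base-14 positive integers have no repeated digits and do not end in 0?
Last digit: 13 nonzero choices. First digit: 12 (nonzero, ≠last). Middle 11: P(12,11) = 479001600. Total = 74724249600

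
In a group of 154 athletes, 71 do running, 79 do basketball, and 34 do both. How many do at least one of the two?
|A∪B| = |A| + |B| - |A∩B| = 71 + 79 - 34 = 116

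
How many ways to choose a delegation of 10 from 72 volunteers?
C(72,10) = 72!/(10!×62!) = 536211932256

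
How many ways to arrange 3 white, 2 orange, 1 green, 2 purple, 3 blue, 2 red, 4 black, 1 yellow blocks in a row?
18! / (3! × 2! × 1! × 2! × 3! × 2! × 4! × 1!) = 926269344000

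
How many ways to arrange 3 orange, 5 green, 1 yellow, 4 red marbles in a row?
13! / (3! × 5! × 1! × 4!) = 360360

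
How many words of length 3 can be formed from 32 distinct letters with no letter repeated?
P(32,3) = 32!/(32-3)! = 29760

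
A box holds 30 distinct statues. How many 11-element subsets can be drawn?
C(30,11) = 30!/(11!×19!) = 54627300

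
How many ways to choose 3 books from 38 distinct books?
C(38,3) = 38!/(3!×35!) = 8436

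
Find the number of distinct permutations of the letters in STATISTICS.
10! / (3! × 3! × 1! × 2! × 1!) = 50400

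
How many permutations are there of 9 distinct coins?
9! = 362880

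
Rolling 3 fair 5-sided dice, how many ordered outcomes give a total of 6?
Coefficient of x^6 in (x + x² + ... + x^5)^3. By inclusion-exclusion on dice exceeding 5: Σ_j (-1)^j C(3,j)·C(6-1-5j, 2) = C(3,0)·C(5,2) = 1·10 = 10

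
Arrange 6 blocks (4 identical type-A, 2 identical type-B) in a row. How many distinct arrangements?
6! / (4! × 2!) = 15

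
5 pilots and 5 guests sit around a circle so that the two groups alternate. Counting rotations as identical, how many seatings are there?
Fix one of the pilots: (5-1)! ways for the remaining pilots, × 5! ways for the guests = 24 × 120 = 2880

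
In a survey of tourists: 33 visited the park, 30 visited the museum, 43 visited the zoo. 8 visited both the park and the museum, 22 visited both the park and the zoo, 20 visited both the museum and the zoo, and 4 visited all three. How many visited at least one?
|A∪B∪C| = 33+30+43-8-22-20+4 = 60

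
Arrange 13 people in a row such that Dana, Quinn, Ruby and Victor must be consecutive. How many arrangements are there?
Treat the 4 as one block: (13-4+1)! × 4! = 3628800 × 24 = 87091200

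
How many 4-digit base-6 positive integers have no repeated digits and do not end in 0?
Last digit: 5 nonzero choices. First digit: 4 (nonzero, ≠last). Middle 2: P(4,2) = 12. Total = 240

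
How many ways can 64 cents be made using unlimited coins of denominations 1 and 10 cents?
Coefficient of x^64 in 1/(1-x^1) · 1/(1-x^10). Use j coins of 10 for j = 0..⌊64/10⌋ = 6, the rest in 1s: 6 + 1 = 7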